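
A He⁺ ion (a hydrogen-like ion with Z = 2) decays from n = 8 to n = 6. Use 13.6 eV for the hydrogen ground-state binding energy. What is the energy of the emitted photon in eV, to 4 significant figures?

The Bohr energies scale as Z², so for Z = 2: E_n = −54.40/n² eV.
E_8 = −54.40/64 = −0.8500 eV and E_6 = −54.40/36 = −1.511 eV.
The photon energy is |E_8 − E_6| = 0.6611 eV.

0.6611 eV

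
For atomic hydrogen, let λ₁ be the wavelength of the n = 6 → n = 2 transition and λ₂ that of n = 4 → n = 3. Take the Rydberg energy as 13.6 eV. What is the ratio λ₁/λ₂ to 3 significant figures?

0.219

λ ∝ 1/ΔE ∝ 1/(1/n_f² − 1/n_i²), and the Z² and hc factors cancel in the ratio.
λ₁/λ₂ = (1/3² − 1/4²)/(1/2² − 1/6²) = 0.04861/0.2222 = 0.219.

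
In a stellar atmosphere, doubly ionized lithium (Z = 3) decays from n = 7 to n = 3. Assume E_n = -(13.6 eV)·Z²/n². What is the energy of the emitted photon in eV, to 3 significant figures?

The Bohr energies scale as Z², so for Z = 3: E_n = −122.4/n² eV.
E_7 = −122.4/49 = −2.498 eV and E_3 = −122.4/9 = −13.60 eV.
The photon energy is |E_7 − E_3| = 11.1 eV.

11.1 eV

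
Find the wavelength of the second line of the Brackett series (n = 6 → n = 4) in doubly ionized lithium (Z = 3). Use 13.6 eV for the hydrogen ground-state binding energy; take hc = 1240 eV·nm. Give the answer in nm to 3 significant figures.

The Brackett series terminates on n_f = 4; the second line has n_i = 4+2 = 6.
ΔE = 122.4 × (1/4² − 1/6²) = 4.250 eV.
λ = 1240 / 4.250 = 292 nm.

292 nm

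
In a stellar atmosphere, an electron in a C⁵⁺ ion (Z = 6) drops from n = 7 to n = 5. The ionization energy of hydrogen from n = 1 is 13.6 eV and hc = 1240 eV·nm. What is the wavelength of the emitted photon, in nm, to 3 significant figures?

129 nm

For Z = 6 the level energies scale as Z², so the effective Rydberg energy is 13.6 × 36 = 489.6 eV.
ΔE = 489.6 × (1/5² − 1/7²) = 489.6 × 0.01959 = 9.592 eV.
λ = hc/ΔE = 1240 / 9.592 = 129 nm.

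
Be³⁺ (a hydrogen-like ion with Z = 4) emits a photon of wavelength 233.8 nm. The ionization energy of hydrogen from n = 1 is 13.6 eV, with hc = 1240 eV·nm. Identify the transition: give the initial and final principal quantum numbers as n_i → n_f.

The photon energy is ΔE = hc/λ = 1240 / 233.8 = 5.304 eV.
With Z = 4, ΔE = 217.6 × (1/n_f² − 1/n_i²), so 1/n_f² − 1/n_i² = 0.02437.
Trying n_f = 5 gives 1/n_i² = 0.01563, i.e. n_i ≈ 8; this pair matches.

n_i = 8, n_f = 5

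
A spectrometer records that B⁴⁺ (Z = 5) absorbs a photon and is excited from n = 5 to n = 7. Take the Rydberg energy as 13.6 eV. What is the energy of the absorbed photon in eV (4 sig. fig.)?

The Bohr energies scale as Z², so for Z = 5: E_n = −340.0/n² eV.
E_7 = −340.0/49 = −6.939 eV and E_5 = −340.0/25 = −13.60 eV.
The photon energy is |E_7 − E_5| = 6.661 eV.

6.661 eV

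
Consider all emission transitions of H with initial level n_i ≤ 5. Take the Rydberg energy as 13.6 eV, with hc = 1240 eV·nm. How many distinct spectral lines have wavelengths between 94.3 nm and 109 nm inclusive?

Enumerate all n_i → n_f pairs with 1 ≤ n_f < n_i ≤ 5 and compute λ = 1240 / [13.6·1·(1/n_f² − 1/n_i²)].
Lines falling in [94.3, 109] nm: 5→1 (94.98 nm), 4→1 (97.25 nm), 3→1 (102.6 nm).

3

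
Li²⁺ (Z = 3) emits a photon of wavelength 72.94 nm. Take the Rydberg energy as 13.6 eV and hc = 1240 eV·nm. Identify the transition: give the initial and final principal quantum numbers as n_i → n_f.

The photon energy is ΔE = hc/λ = 1240 / 72.94 = 17.00 eV.
With Z = 3, ΔE = 122.4 × (1/n_f² − 1/n_i²), so 1/n_f² − 1/n_i² = 0.1389.
Trying n_f = 2 gives 1/n_i² = 0.1111, i.e. n_i ≈ 3; this pair matches.

n_i = 3, n_f = 2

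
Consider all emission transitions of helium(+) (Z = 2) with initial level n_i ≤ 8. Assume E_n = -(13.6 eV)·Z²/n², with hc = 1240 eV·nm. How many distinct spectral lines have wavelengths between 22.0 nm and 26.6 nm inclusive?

Enumerate all n_i → n_f pairs with 1 ≤ n_f < n_i ≤ 8 and compute λ = 1240 / [13.6·4·(1/n_f² − 1/n_i²)].
Lines falling in [22.0, 26.6] nm: 8→1 (23.16 nm), 7→1 (23.27 nm), 6→1 (23.45 nm), 5→1 (23.74 nm), 4→1 (24.31 nm), 3→1 (25.64 nm).

6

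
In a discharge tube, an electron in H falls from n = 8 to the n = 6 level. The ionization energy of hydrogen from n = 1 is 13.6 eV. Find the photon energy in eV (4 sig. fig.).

0.1653 eV

E_8 = −13.60/64 = −0.2125 eV and E_6 = −13.60/36 = −0.3778 eV.
The photon energy is |E_8 − E_6| = 0.1653 eV.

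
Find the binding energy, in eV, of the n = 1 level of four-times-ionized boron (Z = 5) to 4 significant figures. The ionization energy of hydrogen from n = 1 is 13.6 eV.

E_n = −13.6 Z²/n² = −340.0/n² eV for Z = 5.
E_1 = −340.0/1 = −340.0 eV, so ionization (to E = 0) requires 340.0 eV.

340.0 eV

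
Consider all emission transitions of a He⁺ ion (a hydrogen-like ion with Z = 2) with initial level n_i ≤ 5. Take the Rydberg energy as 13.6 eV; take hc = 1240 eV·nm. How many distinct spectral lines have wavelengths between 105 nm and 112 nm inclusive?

1

Enumerate all n_i → n_f pairs with 1 ≤ n_f < n_i ≤ 5 and compute λ = 1240 / [13.6·4·(1/n_f² − 1/n_i²)].
Lines falling in [105, 112] nm: 5→2 (108.5 nm).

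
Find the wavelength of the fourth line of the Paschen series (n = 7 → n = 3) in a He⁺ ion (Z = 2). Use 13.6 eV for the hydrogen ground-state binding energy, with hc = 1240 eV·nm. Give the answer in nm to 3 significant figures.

The Paschen series terminates on n_f = 3; the fourth line has n_i = 3+4 = 7.
ΔE = 54.40 × (1/3² − 1/7²) = 4.934 eV.
λ = 1240 / 4.934 = 251 nm.

251 nm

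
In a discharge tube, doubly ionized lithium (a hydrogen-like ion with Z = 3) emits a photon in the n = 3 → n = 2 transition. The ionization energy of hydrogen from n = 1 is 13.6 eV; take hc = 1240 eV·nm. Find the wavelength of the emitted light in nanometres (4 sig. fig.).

72.94 nm

For Z = 3 the level energies scale as Z², so the effective Rydberg energy is 13.6 × 9 = 122.4 eV.
ΔE = 122.4 × (1/2² − 1/3²) = 122.4 × 0.1389 = 17.00 eV.
λ = hc/ΔE = 1240 / 17.00 = 72.94 nm.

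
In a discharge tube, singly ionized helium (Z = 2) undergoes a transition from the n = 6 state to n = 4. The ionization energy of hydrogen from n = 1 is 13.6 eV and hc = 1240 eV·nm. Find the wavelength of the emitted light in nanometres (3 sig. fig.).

656 nm

For Z = 2 the level energies scale as Z², so the effective Rydberg energy is 13.6 × 4 = 54.40 eV.
ΔE = 54.40 × (1/4² − 1/6²) = 54.40 × 0.03472 = 1.889 eV.
λ = hc/ΔE = 1240 / 1.889 = 656 nm.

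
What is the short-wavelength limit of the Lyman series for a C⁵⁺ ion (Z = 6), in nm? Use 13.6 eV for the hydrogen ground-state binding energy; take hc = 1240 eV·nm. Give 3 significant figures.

The Lyman series has lower level n_f = 1; the series limit corresponds to n_i → ∞.
ΔE_max = 13.6 × 36 / 1² = 489.6 eV.
λ_min = 1240 / 489.6 = 2.53 nm.

2.53 nm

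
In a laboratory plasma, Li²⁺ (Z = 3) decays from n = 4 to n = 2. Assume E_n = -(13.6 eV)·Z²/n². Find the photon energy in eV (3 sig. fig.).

The Bohr energies scale as Z², so for Z = 3: E_n = −122.4/n² eV.
E_4 = −122.4/16 = −7.650 eV and E_2 = −122.4/4 = −30.60 eV.
The photon energy is |E_4 − E_2| = 23.0 eV.

23.0 eV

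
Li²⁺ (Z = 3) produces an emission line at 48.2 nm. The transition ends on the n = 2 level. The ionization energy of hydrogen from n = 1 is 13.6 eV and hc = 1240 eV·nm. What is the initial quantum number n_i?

n_i = 5

The photon energy is ΔE = hc/λ = 1240 / 48.2 = 25.73 eV.
With Z = 3, ΔE = 122.4 × (1/n_f² − 1/n_i²), so 1/n_f² − 1/n_i² = 0.2102.
With n_f = 2: 1/n_i² = 1/4 − 0.2102 = 0.03982, so n_i ≈ 5.01.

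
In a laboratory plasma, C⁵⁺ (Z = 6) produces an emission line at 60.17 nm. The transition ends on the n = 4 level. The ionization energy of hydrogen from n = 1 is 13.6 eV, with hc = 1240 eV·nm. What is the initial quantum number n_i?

n_i = 7

The photon energy is ΔE = hc/λ = 1240 / 60.17 = 20.61 eV.
With Z = 6, ΔE = 489.6 × (1/n_f² − 1/n_i²), so 1/n_f² − 1/n_i² = 0.04209.
With n_f = 4: 1/n_i² = 1/16 − 0.04209 = 0.02041, so n_i ≈ 7.00.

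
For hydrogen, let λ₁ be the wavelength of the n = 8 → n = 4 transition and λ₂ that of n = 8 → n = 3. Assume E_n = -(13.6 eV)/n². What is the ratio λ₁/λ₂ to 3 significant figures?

2.04

λ ∝ 1/ΔE ∝ 1/(1/n_f² − 1/n_i²), and the Z² and hc factors cancel in the ratio.
λ₁/λ₂ = (1/3² − 1/8²)/(1/4² − 1/8²) = 0.09549/0.04688 = 2.04.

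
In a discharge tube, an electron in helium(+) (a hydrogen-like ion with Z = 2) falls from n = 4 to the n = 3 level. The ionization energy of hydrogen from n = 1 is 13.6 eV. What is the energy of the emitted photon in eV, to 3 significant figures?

The Bohr energies scale as Z², so for Z = 2: E_n = −54.40/n² eV.
E_4 = −54.40/16 = −3.400 eV and E_3 = −54.40/9 = −6.044 eV.
The photon energy is |E_4 − E_3| = 2.64 eV.

2.64 eV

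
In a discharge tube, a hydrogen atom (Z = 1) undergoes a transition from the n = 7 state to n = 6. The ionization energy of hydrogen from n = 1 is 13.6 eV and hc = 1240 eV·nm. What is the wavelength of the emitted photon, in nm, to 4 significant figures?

12370 nm

ΔE = 13.60 × (1/6² − 1/7²) = 13.60 × 0.007370 = 0.1002 eV.
λ = hc/ΔE = 1240 / 0.1002 = 12370 nm.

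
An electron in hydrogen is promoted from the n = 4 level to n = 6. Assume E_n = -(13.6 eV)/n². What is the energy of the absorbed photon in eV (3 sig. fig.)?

0.472 eV

E_6 = −13.60/36 = −0.3778 eV and E_4 = −13.60/16 = −0.8500 eV.
The photon energy is |E_6 − E_4| = 0.472 eV.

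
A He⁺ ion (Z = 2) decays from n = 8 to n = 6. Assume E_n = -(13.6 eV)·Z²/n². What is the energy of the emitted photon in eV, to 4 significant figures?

0.6611 eV

The Bohr energies scale as Z², so for Z = 2: E_n = −54.40/n² eV.
E_8 = −54.40/64 = −0.8500 eV and E_6 = −54.40/36 = −1.511 eV.
The photon energy is |E_8 − E_6| = 0.6611 eV.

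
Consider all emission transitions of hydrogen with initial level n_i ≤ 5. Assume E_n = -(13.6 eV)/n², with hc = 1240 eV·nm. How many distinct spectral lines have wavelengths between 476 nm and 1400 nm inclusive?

3

Enumerate all n_i → n_f pairs with 1 ≤ n_f < n_i ≤ 5 and compute λ = 1240 / [13.6·1·(1/n_f² − 1/n_i²)].
Lines falling in [476, 1400] nm: 4→2 (486.3 nm), 3→2 (656.5 nm), 5→3 (1282 nm).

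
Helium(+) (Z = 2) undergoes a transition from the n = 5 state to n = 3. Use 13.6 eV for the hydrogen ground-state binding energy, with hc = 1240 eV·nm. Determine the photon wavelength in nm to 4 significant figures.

320.5 nm

For Z = 2 the level energies scale as Z², so the effective Rydberg energy is 13.6 × 4 = 54.40 eV.
ΔE = 54.40 × (1/3² − 1/5²) = 54.40 × 0.07111 = 3.868 eV.
λ = hc/ΔE = 1240 / 3.868 = 320.5 nm.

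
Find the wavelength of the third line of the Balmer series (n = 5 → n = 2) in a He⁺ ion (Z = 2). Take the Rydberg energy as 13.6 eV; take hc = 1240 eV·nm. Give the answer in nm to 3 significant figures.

109 nm

The Balmer series terminates on n_f = 2; the third line has n_i = 2+3 = 5.
ΔE = 54.40 × (1/2² − 1/5²) = 11.42 eV.
λ = 1240 / 11.42 = 109 nm.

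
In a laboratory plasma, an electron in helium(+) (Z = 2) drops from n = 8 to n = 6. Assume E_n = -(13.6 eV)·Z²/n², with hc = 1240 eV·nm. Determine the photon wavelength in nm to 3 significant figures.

1880 nm

For Z = 2 the level energies scale as Z², so the effective Rydberg energy is 13.6 × 4 = 54.40 eV.
ΔE = 54.40 × (1/6² − 1/8²) = 54.40 × 0.01215 = 0.6611 eV.
λ = hc/ΔE = 1240 / 0.6611 = 1880 nm.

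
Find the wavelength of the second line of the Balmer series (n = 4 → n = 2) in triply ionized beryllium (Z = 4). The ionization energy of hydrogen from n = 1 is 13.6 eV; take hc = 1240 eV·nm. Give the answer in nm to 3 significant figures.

The Balmer series terminates on n_f = 2; the second line has n_i = 2+2 = 4.
ΔE = 217.6 × (1/2² − 1/4²) = 40.80 eV.
λ = 1240 / 40.80 = 30.4 nm.

30.4 nm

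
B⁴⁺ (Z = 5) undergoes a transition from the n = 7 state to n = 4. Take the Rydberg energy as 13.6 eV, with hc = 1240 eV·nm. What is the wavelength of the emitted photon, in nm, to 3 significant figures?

86.6 nm

For Z = 5 the level energies scale as Z², so the effective Rydberg energy is 13.6 × 25 = 340.0 eV.
ΔE = 340.0 × (1/4² − 1/7²) = 340.0 × 0.04209 = 14.31 eV.
λ = hc/ΔE = 1240 / 14.31 = 86.6 nm.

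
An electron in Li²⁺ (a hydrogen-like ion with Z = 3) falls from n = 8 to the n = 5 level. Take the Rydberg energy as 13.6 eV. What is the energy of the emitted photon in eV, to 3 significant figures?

The Bohr energies scale as Z², so for Z = 3: E_n = −122.4/n² eV.
E_8 = −122.4/64 = −1.913 eV and E_5 = −122.4/25 = −4.896 eV.
The photon energy is |E_8 − E_5| = 2.98 eV.

2.98 eV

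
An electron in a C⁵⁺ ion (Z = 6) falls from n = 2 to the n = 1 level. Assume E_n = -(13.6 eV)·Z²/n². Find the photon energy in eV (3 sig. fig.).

The Bohr energies scale as Z², so for Z = 6: E_n = −489.6/n² eV.
E_2 = −489.6/4 = −122.4 eV and E_1 = −489.6/1 = −489.6 eV.
The photon energy is |E_2 − E_1| = 367 eV.

367 eV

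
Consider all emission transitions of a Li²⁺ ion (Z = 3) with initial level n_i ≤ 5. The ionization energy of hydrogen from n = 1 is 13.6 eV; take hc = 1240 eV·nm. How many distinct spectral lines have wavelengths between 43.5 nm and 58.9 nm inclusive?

Enumerate all n_i → n_f pairs with 1 ≤ n_f < n_i ≤ 5 and compute λ = 1240 / [13.6·9·(1/n_f² − 1/n_i²)].
Lines falling in [43.5, 58.9] nm: 5→2 (48.24 nm), 4→2 (54.03 nm).

2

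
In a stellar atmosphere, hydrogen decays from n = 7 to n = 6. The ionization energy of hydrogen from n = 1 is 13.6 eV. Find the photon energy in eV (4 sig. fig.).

E_7 = −13.60/49 = −0.2776 eV and E_6 = −13.60/36 = −0.3778 eV.
The photon energy is |E_7 − E_6| = 0.1002 eV.

0.1002 eV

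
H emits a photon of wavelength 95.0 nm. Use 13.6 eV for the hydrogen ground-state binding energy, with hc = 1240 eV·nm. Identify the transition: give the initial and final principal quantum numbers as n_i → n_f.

n_i = 5, n_f = 1

The photon energy is ΔE = hc/λ = 1240 / 95.0 = 13.05 eV.
With Z = 1, ΔE = 13.60 × (1/n_f² − 1/n_i²), so 1/n_f² − 1/n_i² = 0.9598.
Trying n_f = 1 gives 1/n_i² = 0.04025, i.e. n_i ≈ 5; this pair matches.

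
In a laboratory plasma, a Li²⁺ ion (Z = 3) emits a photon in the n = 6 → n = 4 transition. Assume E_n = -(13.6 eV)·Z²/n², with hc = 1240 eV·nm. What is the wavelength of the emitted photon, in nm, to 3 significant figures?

For Z = 3 the level energies scale as Z², so the effective Rydberg energy is 13.6 × 9 = 122.4 eV.
ΔE = 122.4 × (1/4² − 1/6²) = 122.4 × 0.03472 = 4.250 eV.
λ = hc/ΔE = 1240 / 4.250 = 292 nm.

292 nm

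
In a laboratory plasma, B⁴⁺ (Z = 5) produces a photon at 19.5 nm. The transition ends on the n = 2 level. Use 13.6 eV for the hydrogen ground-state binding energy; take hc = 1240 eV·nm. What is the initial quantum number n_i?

n_i = 4

The photon energy is ΔE = hc/λ = 1240 / 19.5 = 63.59 eV.
With Z = 5, ΔE = 340.0 × (1/n_f² − 1/n_i²), so 1/n_f² − 1/n_i² = 0.1870.
With n_f = 2: 1/n_i² = 1/4 − 0.1870 = 0.06297, so n_i ≈ 3.99.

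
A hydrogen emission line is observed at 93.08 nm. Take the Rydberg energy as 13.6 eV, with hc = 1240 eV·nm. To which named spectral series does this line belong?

ΔE = 1240/93.08 = 13.32 eV.
This matches 13.6 × (1/1² − 1/7²), so n_f = 1: the Lyman series.

Lyman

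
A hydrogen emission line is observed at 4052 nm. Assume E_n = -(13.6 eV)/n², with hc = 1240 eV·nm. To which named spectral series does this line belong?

ΔE = 1240/4052 = 0.3060 eV.
This matches 13.6 × (1/4² − 1/5²), so n_f = 4: the Brackett series.

Brackett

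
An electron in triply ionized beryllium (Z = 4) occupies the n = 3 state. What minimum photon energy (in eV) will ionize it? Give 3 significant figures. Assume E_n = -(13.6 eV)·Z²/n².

E_n = −13.6 Z²/n² = −217.6/n² eV for Z = 4.
E_3 = −217.6/9 = −24.2 eV, so ionization (to E = 0) requires 24.2 eV.

24.2 eV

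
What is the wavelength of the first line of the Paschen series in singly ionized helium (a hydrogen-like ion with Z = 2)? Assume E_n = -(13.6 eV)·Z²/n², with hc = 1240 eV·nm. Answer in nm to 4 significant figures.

468.9 nm

The Paschen series terminates on n_f = 3; the first line has n_i = 3+1 = 4.
ΔE = 54.40 × (1/3² − 1/4²) = 2.644 eV.
λ = 1240 / 2.644 = 468.9 nm.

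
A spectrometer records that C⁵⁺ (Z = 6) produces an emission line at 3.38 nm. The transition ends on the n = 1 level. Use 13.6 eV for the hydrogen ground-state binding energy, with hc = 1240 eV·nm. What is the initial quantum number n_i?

The photon energy is ΔE = hc/λ = 1240 / 3.38 = 366.9 eV.
With Z = 6, ΔE = 489.6 × (1/n_f² − 1/n_i²), so 1/n_f² − 1/n_i² = 0.7493.
With n_f = 1: 1/n_i² = 1/1 − 0.7493 = 0.2507, so n_i ≈ 2.00.

n_i = 2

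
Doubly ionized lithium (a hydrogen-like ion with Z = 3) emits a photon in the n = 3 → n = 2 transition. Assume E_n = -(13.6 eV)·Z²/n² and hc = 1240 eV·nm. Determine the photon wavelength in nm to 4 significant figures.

For Z = 3 the level energies scale as Z², so the effective Rydberg energy is 13.6 × 9 = 122.4 eV.
ΔE = 122.4 × (1/2² − 1/3²) = 122.4 × 0.1389 = 17.00 eV.
λ = hc/ΔE = 1240 / 17.00 = 72.94 nm.

72.94 nm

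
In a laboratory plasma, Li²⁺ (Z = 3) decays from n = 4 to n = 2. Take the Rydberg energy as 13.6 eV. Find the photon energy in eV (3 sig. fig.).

23.0 eV

The Bohr energies scale as Z², so for Z = 3: E_n = −122.4/n² eV.
E_4 = −122.4/16 = −7.650 eV and E_2 = −122.4/4 = −30.60 eV.
The photon energy is |E_4 − E_2| = 23.0 eV.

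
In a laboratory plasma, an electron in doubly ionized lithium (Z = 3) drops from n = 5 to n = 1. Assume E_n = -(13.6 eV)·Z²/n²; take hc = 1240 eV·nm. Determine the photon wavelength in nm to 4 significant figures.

For Z = 3 the level energies scale as Z², so the effective Rydberg energy is 13.6 × 9 = 122.4 eV.
ΔE = 122.4 × (1/1² − 1/5²) = 122.4 × 0.9600 = 117.5 eV.
λ = hc/ΔE = 1240 / 117.5 = 10.55 nm.

10.55 nm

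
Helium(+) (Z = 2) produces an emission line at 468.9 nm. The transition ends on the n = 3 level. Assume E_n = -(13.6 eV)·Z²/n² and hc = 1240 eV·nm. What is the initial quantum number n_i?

The photon energy is ΔE = hc/λ = 1240 / 468.9 = 2.644 eV.
With Z = 2, ΔE = 54.40 × (1/n_f² − 1/n_i²), so 1/n_f² − 1/n_i² = 0.04861.
With n_f = 3: 1/n_i² = 1/9 − 0.04861 = 0.06250, so n_i ≈ 4.00.

n_i = 4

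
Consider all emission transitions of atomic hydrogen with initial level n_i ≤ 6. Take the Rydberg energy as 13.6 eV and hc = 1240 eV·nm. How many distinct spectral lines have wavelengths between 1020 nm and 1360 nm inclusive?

2

Enumerate all n_i → n_f pairs with 1 ≤ n_f < n_i ≤ 6 and compute λ = 1240 / [13.6·1·(1/n_f² − 1/n_i²)].
Lines falling in [1020, 1360] nm: 6→3 (1094 nm), 5→3 (1282 nm).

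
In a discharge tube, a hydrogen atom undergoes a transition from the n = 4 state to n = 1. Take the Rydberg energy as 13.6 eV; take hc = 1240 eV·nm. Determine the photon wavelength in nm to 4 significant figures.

ΔE = 13.60 × (1/1² − 1/4²) = 13.60 × 0.9375 = 12.75 eV.
λ = hc/ΔE = 1240 / 12.75 = 97.25 nm.

97.25 nm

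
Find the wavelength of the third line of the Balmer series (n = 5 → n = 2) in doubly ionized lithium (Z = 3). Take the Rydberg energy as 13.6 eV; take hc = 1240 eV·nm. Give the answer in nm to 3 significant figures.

48.2 nm

The Balmer series terminates on n_f = 2; the third line has n_i = 2+3 = 5.
ΔE = 122.4 × (1/2² − 1/5²) = 25.70 eV.
λ = 1240 / 25.70 = 48.2 nm.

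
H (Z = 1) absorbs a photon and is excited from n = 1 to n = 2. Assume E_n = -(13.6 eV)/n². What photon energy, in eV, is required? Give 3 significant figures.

E_2 = −13.60/4 = −3.400 eV and E_1 = −13.60/1 = −13.60 eV.
The photon energy is |E_2 − E_1| = 10.2 eV.

10.2 eV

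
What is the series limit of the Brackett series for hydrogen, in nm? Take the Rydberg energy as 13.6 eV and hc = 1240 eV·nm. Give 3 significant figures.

1460 nm

The Brackett series has lower level n_f = 4; the series limit corresponds to n_i → ∞.
ΔE_max = 13.6 × 1 / 4² = 0.8500 eV.
λ_min = 1240 / 0.8500 = 1460 nm.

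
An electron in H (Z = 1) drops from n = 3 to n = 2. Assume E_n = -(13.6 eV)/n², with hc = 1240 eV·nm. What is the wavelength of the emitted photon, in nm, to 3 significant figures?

ΔE = 13.60 × (1/2² − 1/3²) = 13.60 × 0.1389 = 1.889 eV.
λ = hc/ΔE = 1240 / 1.889 = 656 nm.

656 nm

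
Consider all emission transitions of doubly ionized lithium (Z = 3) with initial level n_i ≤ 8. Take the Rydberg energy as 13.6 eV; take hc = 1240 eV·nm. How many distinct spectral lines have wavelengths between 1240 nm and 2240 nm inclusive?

2

Enumerate all n_i → n_f pairs with 1 ≤ n_f < n_i ≤ 8 and compute λ = 1240 / [13.6·9·(1/n_f² − 1/n_i²)].
Lines falling in [1240, 2240] nm: 7→6 (1375 nm), 8→7 (2118 nm).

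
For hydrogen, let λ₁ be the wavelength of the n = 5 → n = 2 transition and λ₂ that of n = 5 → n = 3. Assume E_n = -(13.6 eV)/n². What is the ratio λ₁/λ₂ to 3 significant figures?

λ ∝ 1/ΔE ∝ 1/(1/n_f² − 1/n_i²), and the Z² and hc factors cancel in the ratio.
λ₁/λ₂ = (1/3² − 1/5²)/(1/2² − 1/5²) = 0.07111/0.2100 = 0.339.

0.339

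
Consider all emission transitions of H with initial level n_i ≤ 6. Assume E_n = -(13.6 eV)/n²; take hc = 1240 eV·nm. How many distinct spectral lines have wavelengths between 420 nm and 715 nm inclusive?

3

Enumerate all n_i → n_f pairs with 1 ≤ n_f < n_i ≤ 6 and compute λ = 1240 / [13.6·1·(1/n_f² − 1/n_i²)].
Lines falling in [420, 715] nm: 5→2 (434.2 nm), 4→2 (486.3 nm), 3→2 (656.5 nm).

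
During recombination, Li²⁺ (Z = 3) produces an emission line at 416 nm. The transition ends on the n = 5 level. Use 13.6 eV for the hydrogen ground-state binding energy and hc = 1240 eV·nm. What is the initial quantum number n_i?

The photon energy is ΔE = hc/λ = 1240 / 416 = 2.981 eV.
With Z = 3, ΔE = 122.4 × (1/n_f² − 1/n_i²), so 1/n_f² − 1/n_i² = 0.02435.
With n_f = 5: 1/n_i² = 1/25 − 0.02435 = 0.01565, so n_i ≈ 7.99.

n_i = 8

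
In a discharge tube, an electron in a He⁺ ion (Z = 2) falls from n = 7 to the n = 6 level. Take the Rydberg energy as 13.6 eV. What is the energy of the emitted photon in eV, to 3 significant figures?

0.401 eV

The Bohr energies scale as Z², so for Z = 2: E_n = −54.40/n² eV.
E_7 = −54.40/49 = −1.110 eV and E_6 = −54.40/36 = −1.511 eV.
The photon energy is |E_7 − E_6| = 0.401 eV.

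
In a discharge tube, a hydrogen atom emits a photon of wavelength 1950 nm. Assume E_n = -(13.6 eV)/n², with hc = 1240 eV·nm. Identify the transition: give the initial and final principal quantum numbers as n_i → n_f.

The photon energy is ΔE = hc/λ = 1240 / 1950 = 0.6359 eV.
With Z = 1, ΔE = 13.60 × (1/n_f² − 1/n_i²), so 1/n_f² − 1/n_i² = 0.04676.
Trying n_f = 4 gives 1/n_i² = 0.01574, i.e. n_i ≈ 8; this pair matches.

n_i = 8, n_f = 4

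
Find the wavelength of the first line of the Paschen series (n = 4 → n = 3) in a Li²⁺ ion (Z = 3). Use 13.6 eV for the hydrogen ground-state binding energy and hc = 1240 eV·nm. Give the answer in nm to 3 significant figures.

The Paschen series terminates on n_f = 3; the first line has n_i = 3+1 = 4.
ΔE = 122.4 × (1/3² − 1/4²) = 5.950 eV.
λ = 1240 / 5.950 = 208 nm.

208 nm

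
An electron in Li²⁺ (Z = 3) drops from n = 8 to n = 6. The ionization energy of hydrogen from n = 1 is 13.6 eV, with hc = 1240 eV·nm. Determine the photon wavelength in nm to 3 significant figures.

For Z = 3 the level energies scale as Z², so the effective Rydberg energy is 13.6 × 9 = 122.4 eV.
ΔE = 122.4 × (1/6² − 1/8²) = 122.4 × 0.01215 = 1.488 eV.
λ = hc/ΔE = 1240 / 1.488 = 834 nm.

834 nm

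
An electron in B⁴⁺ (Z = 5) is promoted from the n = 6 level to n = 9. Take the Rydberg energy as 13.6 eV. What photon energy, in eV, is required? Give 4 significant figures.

The Bohr energies scale as Z², so for Z = 5: E_n = −340.0/n² eV.
E_9 = −340.0/81 = −4.198 eV and E_6 = −340.0/36 = −9.444 eV.
The photon energy is |E_9 − E_6| = 5.247 eV.

5.247 eV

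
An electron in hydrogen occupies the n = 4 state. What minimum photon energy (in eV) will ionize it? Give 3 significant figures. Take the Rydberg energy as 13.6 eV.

0.850 eV

E_4 = −13.60/16 = −0.850 eV, so ionization (to E = 0) requires 0.850 eV.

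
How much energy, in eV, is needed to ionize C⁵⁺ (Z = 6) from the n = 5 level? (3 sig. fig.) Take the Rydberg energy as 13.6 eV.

19.6 eV

E_n = −13.6 Z²/n² = −489.6/n² eV for Z = 6.
E_5 = −489.6/25 = −19.6 eV, so ionization (to E = 0) requires 19.6 eV.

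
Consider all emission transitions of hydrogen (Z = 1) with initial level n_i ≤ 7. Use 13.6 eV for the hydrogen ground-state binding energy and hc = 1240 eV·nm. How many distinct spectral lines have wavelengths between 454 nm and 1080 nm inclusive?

3

Enumerate all n_i → n_f pairs with 1 ≤ n_f < n_i ≤ 7 and compute λ = 1240 / [13.6·1·(1/n_f² − 1/n_i²)].
Lines falling in [454, 1080] nm: 4→2 (486.3 nm), 3→2 (656.5 nm), 7→3 (1005 nm).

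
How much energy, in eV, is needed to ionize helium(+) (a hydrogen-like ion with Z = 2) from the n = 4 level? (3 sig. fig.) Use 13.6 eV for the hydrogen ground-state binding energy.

3.40 eV

E_n = −13.6 Z²/n² = −54.40/n² eV for Z = 2.
E_4 = −54.40/16 = −3.40 eV, so ionization (to E = 0) requires 3.40 eV.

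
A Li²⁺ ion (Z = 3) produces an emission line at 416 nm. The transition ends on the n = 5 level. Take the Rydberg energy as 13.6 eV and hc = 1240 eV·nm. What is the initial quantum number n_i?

The photon energy is ΔE = hc/λ = 1240 / 416 = 2.981 eV.
With Z = 3, ΔE = 122.4 × (1/n_f² − 1/n_i²), so 1/n_f² − 1/n_i² = 0.02435.
With n_f = 5: 1/n_i² = 1/25 − 0.02435 = 0.01565, so n_i ≈ 7.99.

n_i = 8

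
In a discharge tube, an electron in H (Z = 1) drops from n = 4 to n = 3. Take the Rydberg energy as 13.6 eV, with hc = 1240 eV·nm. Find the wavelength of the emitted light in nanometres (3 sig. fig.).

1880 nm

ΔE = 13.60 × (1/3² − 1/4²) = 13.60 × 0.04861 = 0.6611 eV.
λ = hc/ΔE = 1240 / 0.6611 = 1880 nm.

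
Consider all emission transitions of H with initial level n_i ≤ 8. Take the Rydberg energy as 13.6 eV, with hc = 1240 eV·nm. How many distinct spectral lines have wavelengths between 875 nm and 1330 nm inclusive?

Enumerate all n_i → n_f pairs with 1 ≤ n_f < n_i ≤ 8 and compute λ = 1240 / [13.6·1·(1/n_f² − 1/n_i²)].
Lines falling in [875, 1330] nm: 8→3 (954.9 nm), 7→3 (1005 nm), 6→3 (1094 nm), 5→3 (1282 nm).

4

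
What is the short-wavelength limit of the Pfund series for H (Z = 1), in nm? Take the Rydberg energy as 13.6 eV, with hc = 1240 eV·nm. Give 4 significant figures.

2279 nm

The Pfund series has lower level n_f = 5; the series limit corresponds to n_i → ∞.
ΔE_max = 13.6 × 1 / 5² = 0.5440 eV.
λ_min = 1240 / 0.5440 = 2279 nm.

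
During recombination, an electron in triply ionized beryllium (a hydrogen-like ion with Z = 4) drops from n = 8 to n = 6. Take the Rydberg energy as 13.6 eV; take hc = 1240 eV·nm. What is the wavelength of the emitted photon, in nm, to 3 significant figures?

469 nm

For Z = 4 the level energies scale as Z², so the effective Rydberg energy is 13.6 × 16 = 217.6 eV.
ΔE = 217.6 × (1/6² − 1/8²) = 217.6 × 0.01215 = 2.644 eV.
λ = hc/ΔE = 1240 / 2.644 = 469 nm.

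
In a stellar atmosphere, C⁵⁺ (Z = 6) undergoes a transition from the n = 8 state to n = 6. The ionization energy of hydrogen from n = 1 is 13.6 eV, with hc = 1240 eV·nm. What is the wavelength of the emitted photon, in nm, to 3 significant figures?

208 nm

For Z = 6 the level energies scale as Z², so the effective Rydberg energy is 13.6 × 36 = 489.6 eV.
ΔE = 489.6 × (1/6² − 1/8²) = 489.6 × 0.01215 = 5.950 eV.
λ = hc/ΔE = 1240 / 5.950 = 208 nm.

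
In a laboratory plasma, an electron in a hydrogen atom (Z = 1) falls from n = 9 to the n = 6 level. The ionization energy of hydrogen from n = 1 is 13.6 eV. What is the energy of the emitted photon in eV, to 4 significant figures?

E_9 = −13.60/81 = −0.1679 eV and E_6 = −13.60/36 = −0.3778 eV.
The photon energy is |E_9 − E_6| = 0.2099 eV.

0.2099 eV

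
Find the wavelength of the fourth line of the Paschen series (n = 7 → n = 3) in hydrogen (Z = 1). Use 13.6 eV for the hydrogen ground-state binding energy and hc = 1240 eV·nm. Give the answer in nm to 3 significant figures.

1010 nm

The Paschen series terminates on n_f = 3; the fourth line has n_i = 3+4 = 7.
ΔE = 13.60 × (1/3² − 1/7²) = 1.234 eV.
λ = 1240 / 1.234 = 1010 nm.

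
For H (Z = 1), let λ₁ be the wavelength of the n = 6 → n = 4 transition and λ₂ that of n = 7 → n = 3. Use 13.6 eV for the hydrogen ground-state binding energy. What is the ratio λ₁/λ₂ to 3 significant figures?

2.61

λ ∝ 1/ΔE ∝ 1/(1/n_f² − 1/n_i²), and the Z² and hc factors cancel in the ratio.
λ₁/λ₂ = (1/3² − 1/7²)/(1/4² − 1/6²) = 0.09070/0.03472 = 2.61.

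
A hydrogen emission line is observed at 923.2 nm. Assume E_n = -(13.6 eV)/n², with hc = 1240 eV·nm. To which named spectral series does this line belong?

Paschen

ΔE = 1240/923.2 = 1.343 eV.
This matches 13.6 × (1/3² − 1/9²), so n_f = 3: the Paschen series.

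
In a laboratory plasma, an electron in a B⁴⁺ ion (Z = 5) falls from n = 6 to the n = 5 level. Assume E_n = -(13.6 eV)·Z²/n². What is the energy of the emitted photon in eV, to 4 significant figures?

The Bohr energies scale as Z², so for Z = 5: E_n = −340.0/n² eV.
E_6 = −340.0/36 = −9.444 eV and E_5 = −340.0/25 = −13.60 eV.
The photon energy is |E_6 − E_5| = 4.156 eV.

4.156 eV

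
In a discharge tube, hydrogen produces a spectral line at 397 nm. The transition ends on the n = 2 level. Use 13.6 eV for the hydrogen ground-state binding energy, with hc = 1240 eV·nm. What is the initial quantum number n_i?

The photon energy is ΔE = hc/λ = 1240 / 397 = 3.123 eV.
With Z = 1, ΔE = 13.60 × (1/n_f² − 1/n_i²), so 1/n_f² − 1/n_i² = 0.2297.
With n_f = 2: 1/n_i² = 1/4 − 0.2297 = 0.02034, so n_i ≈ 7.01.

n_i = 7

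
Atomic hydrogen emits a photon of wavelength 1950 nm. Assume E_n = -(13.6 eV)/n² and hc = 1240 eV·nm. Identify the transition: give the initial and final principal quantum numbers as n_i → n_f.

The photon energy is ΔE = hc/λ = 1240 / 1950 = 0.6359 eV.
With Z = 1, ΔE = 13.60 × (1/n_f² − 1/n_i²), so 1/n_f² − 1/n_i² = 0.04676.
Trying n_f = 4 gives 1/n_i² = 0.01574, i.e. n_i ≈ 8; this pair matches.

n_i = 8, n_f = 4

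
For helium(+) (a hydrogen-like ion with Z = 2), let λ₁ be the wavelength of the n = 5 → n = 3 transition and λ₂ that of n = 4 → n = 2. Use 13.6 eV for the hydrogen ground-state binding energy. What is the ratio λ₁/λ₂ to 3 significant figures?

λ ∝ 1/ΔE ∝ 1/(1/n_f² − 1/n_i²), and the Z² and hc factors cancel in the ratio.
λ₁/λ₂ = (1/2² − 1/4²)/(1/3² − 1/5²) = 0.1875/0.07111 = 2.64.

2.64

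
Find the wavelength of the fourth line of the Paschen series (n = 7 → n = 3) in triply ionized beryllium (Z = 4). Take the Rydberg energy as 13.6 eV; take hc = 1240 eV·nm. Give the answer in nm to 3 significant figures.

62.8 nm

The Paschen series terminates on n_f = 3; the fourth line has n_i = 3+4 = 7.
ΔE = 217.6 × (1/3² − 1/7²) = 19.74 eV.
λ = 1240 / 19.74 = 62.8 nm.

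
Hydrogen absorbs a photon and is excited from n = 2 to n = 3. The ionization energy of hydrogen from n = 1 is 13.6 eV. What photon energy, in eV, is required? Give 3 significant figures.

E_3 = −13.60/9 = −1.511 eV and E_2 = −13.60/4 = −3.400 eV.
The photon energy is |E_3 − E_2| = 1.89 eV.

1.89 eV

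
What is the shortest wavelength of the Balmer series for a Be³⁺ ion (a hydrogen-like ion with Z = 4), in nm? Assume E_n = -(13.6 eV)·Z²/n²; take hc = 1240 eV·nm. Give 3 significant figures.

22.8 nm

The Balmer series has lower level n_f = 2; the series limit corresponds to n_i → ∞.
ΔE_max = 13.6 × 16 / 2² = 54.40 eV.
λ_min = 1240 / 54.40 = 22.8 nm.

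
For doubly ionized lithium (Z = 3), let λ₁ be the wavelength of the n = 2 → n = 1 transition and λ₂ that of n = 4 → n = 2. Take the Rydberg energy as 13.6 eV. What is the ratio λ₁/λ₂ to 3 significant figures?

0.250

λ ∝ 1/ΔE ∝ 1/(1/n_f² − 1/n_i²), and the Z² and hc factors cancel in the ratio.
λ₁/λ₂ = (1/2² − 1/4²)/(1/1² − 1/2²) = 0.1875/0.7500 = 0.250.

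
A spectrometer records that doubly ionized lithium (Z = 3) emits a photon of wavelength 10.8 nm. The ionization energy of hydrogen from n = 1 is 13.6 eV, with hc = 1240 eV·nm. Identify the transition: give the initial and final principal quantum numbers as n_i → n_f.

n_i = 4, n_f = 1

The photon energy is ΔE = hc/λ = 1240 / 10.8 = 114.8 eV.
With Z = 3, ΔE = 122.4 × (1/n_f² − 1/n_i²), so 1/n_f² − 1/n_i² = 0.9380.
Trying n_f = 1 gives 1/n_i² = 0.06197, i.e. n_i ≈ 4; this pair matches.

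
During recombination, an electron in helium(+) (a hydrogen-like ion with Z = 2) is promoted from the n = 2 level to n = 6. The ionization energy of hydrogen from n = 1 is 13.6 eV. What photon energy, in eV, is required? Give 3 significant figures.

12.1 eV

The Bohr energies scale as Z², so for Z = 2: E_n = −54.40/n² eV.
E_6 = −54.40/36 = −1.511 eV and E_2 = −54.40/4 = −13.60 eV.
The photon energy is |E_6 − E_2| = 12.1 eV.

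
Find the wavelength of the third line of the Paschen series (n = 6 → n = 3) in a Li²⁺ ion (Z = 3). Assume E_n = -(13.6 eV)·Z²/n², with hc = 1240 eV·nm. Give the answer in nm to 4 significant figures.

121.6 nm

The Paschen series terminates on n_f = 3; the third line has n_i = 3+3 = 6.
ΔE = 122.4 × (1/3² − 1/6²) = 10.20 eV.
λ = 1240 / 10.20 = 121.6 nm.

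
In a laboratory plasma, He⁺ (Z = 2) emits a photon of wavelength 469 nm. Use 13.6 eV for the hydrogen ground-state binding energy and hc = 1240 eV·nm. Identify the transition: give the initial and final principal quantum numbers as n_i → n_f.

The photon energy is ΔE = hc/λ = 1240 / 469 = 2.644 eV.
With Z = 2, ΔE = 54.40 × (1/n_f² − 1/n_i²), so 1/n_f² − 1/n_i² = 0.04860.
Trying n_f = 3 gives 1/n_i² = 0.06251, i.e. n_i ≈ 4; this pair matches.

n_i = 4, n_f = 3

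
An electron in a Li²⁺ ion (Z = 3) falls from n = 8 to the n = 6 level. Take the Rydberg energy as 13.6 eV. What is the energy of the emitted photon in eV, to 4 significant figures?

1.488 eV

The Bohr energies scale as Z², so for Z = 3: E_n = −122.4/n² eV.
E_8 = −122.4/64 = −1.913 eV and E_6 = −122.4/36 = −3.400 eV.
The photon energy is |E_8 − E_6| = 1.488 eV.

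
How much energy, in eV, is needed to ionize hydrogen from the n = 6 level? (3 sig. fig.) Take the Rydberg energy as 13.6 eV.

0.378 eV

E_6 = −13.60/36 = −0.378 eV, so ionization (to E = 0) requires 0.378 eV.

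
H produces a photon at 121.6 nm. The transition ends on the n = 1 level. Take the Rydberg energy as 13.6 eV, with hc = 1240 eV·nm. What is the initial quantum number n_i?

n_i = 2

The photon energy is ΔE = hc/λ = 1240 / 121.6 = 10.20 eV.
With Z = 1, ΔE = 13.60 × (1/n_f² − 1/n_i²), so 1/n_f² − 1/n_i² = 0.7498.
With n_f = 1: 1/n_i² = 1/1 − 0.7498 = 0.2502, so n_i ≈ 2.00.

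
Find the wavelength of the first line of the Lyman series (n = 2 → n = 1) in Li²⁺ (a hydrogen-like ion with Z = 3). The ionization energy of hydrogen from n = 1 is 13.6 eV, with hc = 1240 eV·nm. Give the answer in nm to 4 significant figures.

13.51 nm

The Lyman series terminates on n_f = 1; the first line has n_i = 1+1 = 2.
ΔE = 122.4 × (1/1² − 1/2²) = 91.80 eV.
λ = 1240 / 91.80 = 13.51 nm.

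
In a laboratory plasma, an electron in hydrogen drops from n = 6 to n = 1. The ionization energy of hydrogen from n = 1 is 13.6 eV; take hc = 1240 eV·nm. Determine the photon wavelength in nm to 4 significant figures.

ΔE = 13.60 × (1/1² − 1/6²) = 13.60 × 0.9722 = 13.22 eV.
λ = hc/ΔE = 1240 / 13.22 = 93.78 nm.
This line belongs to the Lyman series.

93.78 nm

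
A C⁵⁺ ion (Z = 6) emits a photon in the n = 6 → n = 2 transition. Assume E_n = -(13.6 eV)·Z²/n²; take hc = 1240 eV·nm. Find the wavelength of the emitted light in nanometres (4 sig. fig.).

11.40 nm

For Z = 6 the level energies scale as Z², so the effective Rydberg energy is 13.6 × 36 = 489.6 eV.
ΔE = 489.6 × (1/2² − 1/6²) = 489.6 × 0.2222 = 108.8 eV.
λ = hc/ΔE = 1240 / 108.8 = 11.40 nm.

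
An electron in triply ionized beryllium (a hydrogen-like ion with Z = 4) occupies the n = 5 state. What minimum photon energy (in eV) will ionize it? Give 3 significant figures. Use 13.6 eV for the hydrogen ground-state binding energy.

8.70 eV

E_n = −13.6 Z²/n² = −217.6/n² eV for Z = 4.
E_5 = −217.6/25 = −8.70 eV, so ionization (to E = 0) requires 8.70 eV.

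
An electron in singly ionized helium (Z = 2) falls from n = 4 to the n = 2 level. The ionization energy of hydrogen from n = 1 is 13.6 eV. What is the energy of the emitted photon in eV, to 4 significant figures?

The Bohr energies scale as Z², so for Z = 2: E_n = −54.40/n² eV.
E_4 = −54.40/16 = −3.400 eV and E_2 = −54.40/4 = −13.60 eV.
The photon energy is |E_4 − E_2| = 10.20 eV.

10.20 eV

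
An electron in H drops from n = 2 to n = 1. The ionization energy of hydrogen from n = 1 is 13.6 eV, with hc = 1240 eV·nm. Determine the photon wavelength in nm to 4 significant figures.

121.6 nm

ΔE = 13.60 × (1/1² − 1/2²) = 13.60 × 0.7500 = 10.20 eV.
λ = hc/ΔE = 1240 / 10.20 = 121.6 nm.
This line belongs to the Lyman series.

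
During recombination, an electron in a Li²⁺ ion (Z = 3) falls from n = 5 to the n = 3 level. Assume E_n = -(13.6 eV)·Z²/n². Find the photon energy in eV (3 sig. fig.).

The Bohr energies scale as Z², so for Z = 3: E_n = −122.4/n² eV.
E_5 = −122.4/25 = −4.896 eV and E_3 = −122.4/9 = −13.60 eV.
The photon energy is |E_5 − E_3| = 8.70 eV.

8.70 eV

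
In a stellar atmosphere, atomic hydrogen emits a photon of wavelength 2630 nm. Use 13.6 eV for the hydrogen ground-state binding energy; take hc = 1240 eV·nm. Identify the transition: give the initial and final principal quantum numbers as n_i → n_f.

n_i = 6, n_f = 4

The photon energy is ΔE = hc/λ = 1240 / 2630 = 0.4715 eV.
With Z = 1, ΔE = 13.60 × (1/n_f² − 1/n_i²), so 1/n_f² − 1/n_i² = 0.03467.
Trying n_f = 4 gives 1/n_i² = 0.02783, i.e. n_i ≈ 6; this pair matches.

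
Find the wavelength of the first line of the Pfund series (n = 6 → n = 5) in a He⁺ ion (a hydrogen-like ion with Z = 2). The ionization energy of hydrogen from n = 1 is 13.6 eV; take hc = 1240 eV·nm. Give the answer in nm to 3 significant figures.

The Pfund series terminates on n_f = 5; the first line has n_i = 5+1 = 6.
ΔE = 54.40 × (1/5² − 1/6²) = 0.6649 eV.
λ = 1240 / 0.6649 = 1860 nm.

1860 nm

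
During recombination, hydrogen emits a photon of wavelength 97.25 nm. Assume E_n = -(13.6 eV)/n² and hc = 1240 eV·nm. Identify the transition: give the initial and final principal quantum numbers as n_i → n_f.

n_i = 4, n_f = 1

The photon energy is ΔE = hc/λ = 1240 / 97.25 = 12.75 eV.
With Z = 1, ΔE = 13.60 × (1/n_f² − 1/n_i²), so 1/n_f² − 1/n_i² = 0.9375.
Trying n_f = 1 gives 1/n_i² = 0.06245, i.e. n_i ≈ 4; this pair matches.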